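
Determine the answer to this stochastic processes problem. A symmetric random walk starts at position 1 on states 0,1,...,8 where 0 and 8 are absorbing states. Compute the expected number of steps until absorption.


For symmetric RW on 0,...,N with absorbing barriers, E(i) = i*(N-i)
E(1) = 1 * 7 = 7

7


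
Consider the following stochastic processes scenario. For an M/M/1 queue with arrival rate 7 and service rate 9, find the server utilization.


rho = lambda/mu
= 7/9
= 0.7778

0.7778


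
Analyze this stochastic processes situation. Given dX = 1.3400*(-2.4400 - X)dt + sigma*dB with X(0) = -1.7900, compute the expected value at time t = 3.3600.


E[X(t)] = mu + (X(0) - mu)*exp(-theta*t)
= -2.4400 + (-1.7900 - -2.4400)*exp(-1.3400*3.3600)
= -2.4400 + 0.6500 * 0.0111
= -2.4328

-2.4328


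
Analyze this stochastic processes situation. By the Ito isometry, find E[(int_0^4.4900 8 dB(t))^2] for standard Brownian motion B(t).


By Ito isometry: E[(int f dB)^2] = int f^2 dt
= 8^2 * 4.4900
= 64 * 4.4900 = 287.3600

287.3600


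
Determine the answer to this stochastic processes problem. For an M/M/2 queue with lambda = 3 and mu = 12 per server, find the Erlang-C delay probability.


a = lambda/mu = 0.2500
rho = a/c = 0.1250
Erlang-C formula applied:
C(c,a) = 0.0278

0.0278


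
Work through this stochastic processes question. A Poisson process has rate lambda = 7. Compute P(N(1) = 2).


P(N(t)=k) = (lambda*t)^k * exp(-lambda*t) / k!
lambda*t = 7
= 7^2 * exp(-7) / 2!
= 49 * 9.1188e-04 / 2
= 0.0223

0.0223


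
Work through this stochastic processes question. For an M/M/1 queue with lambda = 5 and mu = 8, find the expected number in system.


rho = 5/8 = 0.6250
L = rho/(1-rho)
= 0.6250/0.3750
= 1.6667

1.6667


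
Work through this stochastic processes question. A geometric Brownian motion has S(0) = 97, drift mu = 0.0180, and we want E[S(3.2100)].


E[S(t)] = S(0) * exp(mu * t)
= 97 * exp(0.0180 * 3.2100)
= 97 * 1.0595
= 102.7697

102.7697


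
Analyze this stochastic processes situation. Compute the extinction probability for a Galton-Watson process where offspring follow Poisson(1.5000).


Since mu = 1.5000 > 1, extinction prob q < 1.
Solve s = exp(mu*(s-1)) iteratively.
q = 0.4172

0.4172


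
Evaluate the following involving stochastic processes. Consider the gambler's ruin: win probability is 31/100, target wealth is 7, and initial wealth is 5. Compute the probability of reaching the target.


Gambler's ruin formula:
r = q/p = 0.6900/0.3100 = 2.2258
P(win) = (1 - r^i)/(1 - r^N)
= (1 - 2.2258^5)/(1 - 2.2258^7)
= 0.1989

0.1989


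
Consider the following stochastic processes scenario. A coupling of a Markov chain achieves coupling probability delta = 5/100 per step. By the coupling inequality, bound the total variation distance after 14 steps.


TV distance bound <= (1-delta)^n
= (1 - 0.0500)^14
= 0.9500^14
= 0.4877

0.4877


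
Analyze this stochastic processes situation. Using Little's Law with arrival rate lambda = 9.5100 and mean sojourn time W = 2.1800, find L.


Little's Law: L = lambda * W
= 9.5100 * 2.1800
= 20.7318

20.7318


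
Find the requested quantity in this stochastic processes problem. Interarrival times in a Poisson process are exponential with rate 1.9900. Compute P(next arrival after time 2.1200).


P(X > t) = exp(-lambda * t)
= exp(-1.9900 * 2.1200)
= exp(-4.2188) = 0.0147

0.0147


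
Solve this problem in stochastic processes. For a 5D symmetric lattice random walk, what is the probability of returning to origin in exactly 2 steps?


P(return in 2 steps) = P(reverse first step) = 1/(2d)
= 1/10
= 0.1000

0.1000


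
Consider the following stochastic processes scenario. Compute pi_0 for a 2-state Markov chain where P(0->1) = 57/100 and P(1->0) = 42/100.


Stationary distribution: pi_0 = p10/(p01+p10), pi_1 = p01/(p01+p10)
p01 = 0.5700, p10 = 0.4200
pi_0 = 0.4242

0.4242


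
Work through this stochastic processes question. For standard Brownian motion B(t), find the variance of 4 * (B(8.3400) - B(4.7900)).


Var(alpha*(B(t)-B(s))) = alpha^2 * (t-s)
= 4^2 * (8.3400 - 4.7900)
= 16 * 3.5500
= 56.8000

56.8000


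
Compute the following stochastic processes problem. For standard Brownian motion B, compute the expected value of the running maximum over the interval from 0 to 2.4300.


E(max B(s)) = sqrt(2t/pi)
= sqrt(2*2.4300/pi)
= sqrt(1.5470)
= 1.2438

1.2438


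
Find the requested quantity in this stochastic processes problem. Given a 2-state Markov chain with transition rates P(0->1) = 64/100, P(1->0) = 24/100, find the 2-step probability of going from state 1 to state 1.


Computing P^2 by matrix multiplication.
P = [[0.3600, 0.6400], [0.2400, 0.7600]]
After raising P to the power 2:
P^2(1,1) = 0.7312

0.7312


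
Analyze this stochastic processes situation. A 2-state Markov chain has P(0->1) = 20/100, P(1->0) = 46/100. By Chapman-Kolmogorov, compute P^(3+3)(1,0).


P^6 = P^3 * P^3
Computing via matrix multiplication of the transition matrix.
Entry (1,0) of P^6 = 0.6959

0.6959


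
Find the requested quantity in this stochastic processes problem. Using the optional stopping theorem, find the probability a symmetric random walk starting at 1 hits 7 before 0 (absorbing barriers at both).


By optional stopping theorem: E(M at tau) = M(0) = 1
P(hit 7)*7 + P(hit 0)*0 = 1
P(hit 7) = (1 - 0)/(7 - 0) = 1/7 = 0.1429

0.1429


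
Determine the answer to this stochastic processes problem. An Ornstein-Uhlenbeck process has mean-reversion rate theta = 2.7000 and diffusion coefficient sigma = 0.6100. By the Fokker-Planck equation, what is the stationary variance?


Stationary variance = sigma^2 / (2*theta)
= 0.6100^2 / (2*2.7000)
= 0.3721 / 5.4000
= 0.0689

0.0689


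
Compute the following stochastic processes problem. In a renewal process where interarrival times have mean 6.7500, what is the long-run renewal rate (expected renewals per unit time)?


Long-run renewal rate = 1/E(X)
= 1/6.7500
= 0.1481

0.1481


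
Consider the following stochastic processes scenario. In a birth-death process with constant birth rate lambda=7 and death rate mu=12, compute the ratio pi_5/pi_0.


For birth-death process, pi_n/pi_0 = (lambda/mu)^n
= (7/12)^5
= 0.0675

0.0675


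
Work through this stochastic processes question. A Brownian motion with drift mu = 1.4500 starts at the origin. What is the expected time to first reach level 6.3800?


Expected first passage time = a/mu
= 6.3800/1.4500
= 4.4000

4.4000


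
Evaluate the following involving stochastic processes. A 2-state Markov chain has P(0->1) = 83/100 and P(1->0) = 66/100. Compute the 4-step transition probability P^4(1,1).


Computing P^4 by matrix multiplication.
P = [[0.1700, 0.8300], [0.6600, 0.3400]]
After raising P to the power 4:
P^4(1,1) = 0.5826

0.5826


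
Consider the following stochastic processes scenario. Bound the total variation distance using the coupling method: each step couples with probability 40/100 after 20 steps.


TV distance bound <= (1-delta)^n
= (1 - 0.4000)^20
= 0.6000^20
= 3.6562e-05

3.6562e-05


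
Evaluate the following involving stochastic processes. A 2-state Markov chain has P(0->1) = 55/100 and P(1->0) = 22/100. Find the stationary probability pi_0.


Stationary distribution: pi_0 = p10/(p01+p10), pi_1 = p01/(p01+p10)
p01 = 0.5500, p10 = 0.2200
pi_0 = 0.2857

0.2857


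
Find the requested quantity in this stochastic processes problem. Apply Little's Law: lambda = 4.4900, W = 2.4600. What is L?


Little's Law: L = lambda * W
= 4.4900 * 2.4600
= 11.0454

11.0454


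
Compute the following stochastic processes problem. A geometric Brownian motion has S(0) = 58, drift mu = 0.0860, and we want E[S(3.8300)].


E[S(t)] = S(0) * exp(mu * t)
= 58 * exp(0.0860 * 3.8300)
= 58 * 1.3901
= 80.6261

80.6261


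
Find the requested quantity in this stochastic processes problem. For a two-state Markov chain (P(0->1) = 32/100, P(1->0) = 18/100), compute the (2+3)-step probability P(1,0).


P^5 = P^2 * P^3
Computing via matrix multiplication of the transition matrix.
Entry (1,0) of P^5 = 0.3488

0.3488


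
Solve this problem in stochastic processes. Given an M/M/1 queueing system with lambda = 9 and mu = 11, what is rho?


rho = lambda/mu
= 9/11
= 0.8182

0.8182


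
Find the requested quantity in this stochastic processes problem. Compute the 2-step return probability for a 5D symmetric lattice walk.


P(return in 2 steps) = P(reverse first step) = 1/(2d)
= 1/10
= 0.1000

0.1000


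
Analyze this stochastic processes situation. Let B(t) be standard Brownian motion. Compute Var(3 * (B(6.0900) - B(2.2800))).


Var(alpha*(B(t)-B(s))) = alpha^2 * (t-s)
= 3^2 * (6.0900 - 2.2800)
= 9 * 3.8100
= 34.2900

34.2900


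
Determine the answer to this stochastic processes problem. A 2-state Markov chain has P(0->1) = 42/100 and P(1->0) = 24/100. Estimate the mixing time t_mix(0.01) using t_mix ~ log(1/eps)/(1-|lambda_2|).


lambda_2 = |1 - p01 - p10| = |1 - 0.4200 - 0.2400| = 0.3400
t_mix ~ log(1/eps)/(1 - |lambda_2|)
= log(100)/(1 - 0.3400) = 4.6052/0.6600
= 6.9775

6.9775


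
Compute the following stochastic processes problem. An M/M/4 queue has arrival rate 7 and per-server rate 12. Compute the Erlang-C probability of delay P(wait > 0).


a = lambda/mu = 0.5833
rho = a/c = 0.1458
Erlang-C formula applied:
C(c,a) = 0.0032

0.0032


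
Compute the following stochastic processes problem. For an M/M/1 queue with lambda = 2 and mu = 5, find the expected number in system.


rho = 2/5 = 0.4000
L = rho/(1-rho)
= 0.4000/0.6000
= 0.6667

0.6667


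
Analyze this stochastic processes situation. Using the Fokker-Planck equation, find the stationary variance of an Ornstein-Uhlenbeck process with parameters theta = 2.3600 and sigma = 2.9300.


Stationary variance = sigma^2 / (2*theta)
= 2.9300^2 / (2*2.3600)
= 8.5849 / 4.7200
= 1.8188

1.8188


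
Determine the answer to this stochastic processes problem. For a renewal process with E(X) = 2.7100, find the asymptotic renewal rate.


Long-run renewal rate = 1/E(X)
= 1/2.7100
= 0.3690

0.3690


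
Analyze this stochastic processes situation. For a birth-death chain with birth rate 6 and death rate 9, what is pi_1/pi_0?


For birth-death process, pi_n/pi_0 = (lambda/mu)^n
= (6/9)^1
= 0.6667

0.6667


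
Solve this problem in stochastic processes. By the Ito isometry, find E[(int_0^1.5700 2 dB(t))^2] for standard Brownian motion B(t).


By Ito isometry: E[(int f dB)^2] = int f^2 dt
= 2^2 * 1.5700
= 4 * 1.5700 = 6.2800

6.2800


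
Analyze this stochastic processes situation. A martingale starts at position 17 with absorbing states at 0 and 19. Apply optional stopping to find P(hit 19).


By optional stopping theorem: E(M at tau) = M(0) = 17
P(hit 19)*19 + P(hit 0)*0 = 17
P(hit 19) = (17 - 0)/(19 - 0) = 17/19 = 0.8947

0.8947


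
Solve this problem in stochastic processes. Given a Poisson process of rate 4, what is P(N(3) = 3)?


P(N(t)=k) = (lambda*t)^k * exp(-lambda*t) / k!
lambda*t = 12
= 12^3 * exp(-12) / 3!
= 1728 * 6.1442e-06 / 6
= 0.0018

0.0018


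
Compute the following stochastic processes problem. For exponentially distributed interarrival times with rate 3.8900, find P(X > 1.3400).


P(X > t) = exp(-lambda * t)
= exp(-3.8900 * 1.3400)
= exp(-5.2126) = 0.0054

0.0054


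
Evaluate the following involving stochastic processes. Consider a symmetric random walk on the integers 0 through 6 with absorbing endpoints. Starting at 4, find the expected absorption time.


For symmetric RW on 0,...,N with absorbing barriers, E(i) = i*(N-i)
E(4) = 4 * 2 = 8

8


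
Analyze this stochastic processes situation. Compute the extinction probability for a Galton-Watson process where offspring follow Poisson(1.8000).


Since mu = 1.8000 > 1, extinction prob q < 1.
Solve s = exp(mu*(s-1)) iteratively.
q = 0.2676

0.2676


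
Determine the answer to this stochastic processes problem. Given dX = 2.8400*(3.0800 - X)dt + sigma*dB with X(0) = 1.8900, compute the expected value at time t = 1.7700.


E[X(t)] = mu + (X(0) - mu)*exp(-theta*t)
= 3.0800 + (1.8900 - 3.0800)*exp(-2.8400*1.7700)
= 3.0800 + -1.1900 * 0.0066
= 3.0722

3.0722


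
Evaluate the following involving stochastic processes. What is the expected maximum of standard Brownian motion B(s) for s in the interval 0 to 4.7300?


E(max B(s)) = sqrt(2t/pi)
= sqrt(2*4.7300/pi)
= sqrt(3.0112)
= 1.7353

1.7353


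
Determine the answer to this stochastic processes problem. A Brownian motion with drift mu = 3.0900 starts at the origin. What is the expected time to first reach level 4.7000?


Expected first passage time = a/mu
= 4.7000/3.0900
= 1.5210

1.5210


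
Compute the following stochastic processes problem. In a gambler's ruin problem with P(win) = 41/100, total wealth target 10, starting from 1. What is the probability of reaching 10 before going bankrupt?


Gambler's ruin formula:
r = q/p = 0.5900/0.4100 = 1.4390
P(win) = (1 - r^i)/(1 - r^N)
= (1 - 1.4390^1)/(1 - 1.4390^10)
= 0.0118

0.0118


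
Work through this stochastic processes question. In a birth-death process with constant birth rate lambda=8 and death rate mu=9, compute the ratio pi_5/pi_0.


For birth-death process, pi_n/pi_0 = (lambda/mu)^n
= (8/9)^5
= 0.5549

0.5549


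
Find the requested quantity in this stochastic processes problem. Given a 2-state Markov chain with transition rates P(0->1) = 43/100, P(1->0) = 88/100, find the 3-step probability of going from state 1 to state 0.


Computing P^3 by matrix multiplication.
P = [[0.5700, 0.4300], [0.8800, 0.1200]]
After raising P to the power 3:
P^3(1,0) = 0.6918

0.6918


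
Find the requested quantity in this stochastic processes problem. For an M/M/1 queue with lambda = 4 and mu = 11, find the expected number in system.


rho = 4/11 = 0.3636
L = rho/(1-rho)
= 0.3636/0.6364
= 0.5714

0.5714


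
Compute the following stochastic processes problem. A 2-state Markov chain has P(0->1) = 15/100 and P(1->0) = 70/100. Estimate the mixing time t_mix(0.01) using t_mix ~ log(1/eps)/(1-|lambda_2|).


lambda_2 = |1 - p01 - p10| = |1 - 0.1500 - 0.7000| = 0.1500
t_mix ~ log(1/eps)/(1 - |lambda_2|)
= log(100)/(1 - 0.1500) = 4.6052/0.8500
= 5.4178

5.4178


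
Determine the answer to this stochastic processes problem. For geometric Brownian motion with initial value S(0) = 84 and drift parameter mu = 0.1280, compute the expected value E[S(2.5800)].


E[S(t)] = S(0) * exp(mu * t)
= 84 * exp(0.1280 * 2.5800)
= 84 * 1.3913
= 116.8694

116.8694


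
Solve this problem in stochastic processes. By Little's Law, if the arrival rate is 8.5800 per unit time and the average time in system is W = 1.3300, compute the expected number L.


Little's Law: L = lambda * W
= 8.5800 * 1.3300
= 11.4114

11.4114


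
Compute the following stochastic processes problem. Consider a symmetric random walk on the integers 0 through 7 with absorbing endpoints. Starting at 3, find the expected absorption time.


For symmetric RW on 0,...,N with absorbing barriers, E(i) = i*(N-i)
E(3) = 3 * 4 = 12

12


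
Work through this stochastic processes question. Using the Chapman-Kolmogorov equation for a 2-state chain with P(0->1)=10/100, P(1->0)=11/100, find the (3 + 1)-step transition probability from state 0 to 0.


P^4 = P^3 * P^1
Computing via matrix multiplication of the transition matrix.
Entry (0,0) of P^4 = 0.7093

0.7093


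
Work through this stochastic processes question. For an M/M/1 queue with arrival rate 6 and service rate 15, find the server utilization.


rho = lambda/mu
= 6/15
= 0.4000

0.4000


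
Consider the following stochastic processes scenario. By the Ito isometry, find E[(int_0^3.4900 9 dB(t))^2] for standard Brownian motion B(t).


By Ito isometry: E[(int f dB)^2] = int f^2 dt
= 9^2 * 3.4900
= 81 * 3.4900 = 282.6900

282.6900


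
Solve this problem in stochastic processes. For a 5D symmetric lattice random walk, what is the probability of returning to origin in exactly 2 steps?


P(return in 2 steps) = P(reverse first step) = 1/(2d)
= 1/10
= 0.1000

0.1000


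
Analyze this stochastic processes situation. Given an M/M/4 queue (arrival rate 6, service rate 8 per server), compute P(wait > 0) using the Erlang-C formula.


a = lambda/mu = 0.7500
rho = a/c = 0.1875
Erlang-C formula applied:
C(c,a) = 0.0077

0.0077


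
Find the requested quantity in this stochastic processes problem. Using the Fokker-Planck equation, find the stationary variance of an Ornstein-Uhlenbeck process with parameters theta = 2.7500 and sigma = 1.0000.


Stationary variance = sigma^2 / (2*theta)
= 1.0000^2 / (2*2.7500)
= 1.0000 / 5.5000
= 0.1818

0.1818


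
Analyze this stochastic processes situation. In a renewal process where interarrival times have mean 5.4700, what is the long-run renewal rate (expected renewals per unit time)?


Long-run renewal rate = 1/E(X)
= 1/5.4700
= 0.1828

0.1828


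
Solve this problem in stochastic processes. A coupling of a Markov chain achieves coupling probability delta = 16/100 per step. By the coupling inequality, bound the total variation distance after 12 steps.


TV distance bound <= (1-delta)^n
= (1 - 0.1600)^12
= 0.8400^12
= 0.1234

0.1234


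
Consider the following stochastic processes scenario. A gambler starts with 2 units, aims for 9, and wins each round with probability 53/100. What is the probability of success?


Gambler's ruin formula:
r = q/p = 0.4700/0.5300 = 0.8868
P(win) = (1 - r^i)/(1 - r^N)
= (1 - 0.8868^2)/(1 - 0.8868^9)
= 0.3232

0.3232


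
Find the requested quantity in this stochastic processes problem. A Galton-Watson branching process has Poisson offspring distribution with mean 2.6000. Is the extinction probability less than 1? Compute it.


Since mu = 2.6000 > 1, extinction prob q < 1.
Solve s = exp(mu*(s-1)) iteratively.
q = 0.0951

0.0951


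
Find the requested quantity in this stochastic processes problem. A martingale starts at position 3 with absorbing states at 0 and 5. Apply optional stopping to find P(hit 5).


By optional stopping theorem: E(M at tau) = M(0) = 3
P(hit 5)*5 + P(hit 0)*0 = 3
P(hit 5) = (3 - 0)/(5 - 0) = 3/5 = 0.6000

0.6000


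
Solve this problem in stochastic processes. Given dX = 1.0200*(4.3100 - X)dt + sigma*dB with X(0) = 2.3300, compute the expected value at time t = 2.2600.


E[X(t)] = mu + (X(0) - mu)*exp(-theta*t)
= 4.3100 + (2.3300 - 4.3100)*exp(-1.0200*2.2600)
= 4.3100 + -1.9800 * 0.0997
= 4.1125

4.1125


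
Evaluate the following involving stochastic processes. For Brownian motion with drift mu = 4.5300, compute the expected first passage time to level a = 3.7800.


Expected first passage time = a/mu
= 3.7800/4.5300
= 0.8344

0.8344


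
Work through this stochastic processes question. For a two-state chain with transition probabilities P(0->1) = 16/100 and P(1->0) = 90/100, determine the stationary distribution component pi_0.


Stationary distribution: pi_0 = p10/(p01+p10), pi_1 = p01/(p01+p10)
p01 = 0.1600, p10 = 0.9000
pi_0 = 0.8491

0.8491


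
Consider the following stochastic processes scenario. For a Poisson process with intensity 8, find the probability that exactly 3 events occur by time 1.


P(N(t)=k) = (lambda*t)^k * exp(-lambda*t) / k!
lambda*t = 8
= 8^3 * exp(-8) / 3!
= 512 * 3.3546e-04 / 6
= 0.0286

0.0286


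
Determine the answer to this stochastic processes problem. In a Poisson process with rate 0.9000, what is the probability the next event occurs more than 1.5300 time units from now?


P(X > t) = exp(-lambda * t)
= exp(-0.9000 * 1.5300)
= exp(-1.3770) = 0.2523

0.2523


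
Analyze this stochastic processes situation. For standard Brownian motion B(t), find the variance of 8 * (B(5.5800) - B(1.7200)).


Var(alpha*(B(t)-B(s))) = alpha^2 * (t-s)
= 8^2 * (5.5800 - 1.7200)
= 64 * 3.8600
= 247.0400

247.0400


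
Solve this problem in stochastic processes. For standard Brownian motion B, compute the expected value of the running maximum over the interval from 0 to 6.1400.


E(max B(s)) = sqrt(2t/pi)
= sqrt(2*6.1400/pi)
= sqrt(3.9088)
= 1.9771

1.9771


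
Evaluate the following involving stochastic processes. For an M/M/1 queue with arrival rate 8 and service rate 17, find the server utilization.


rho = lambda/mu
= 8/17
= 0.4706

0.4706


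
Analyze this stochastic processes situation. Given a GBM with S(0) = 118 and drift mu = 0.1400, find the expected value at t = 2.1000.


E[S(t)] = S(0) * exp(mu * t)
= 118 * exp(0.1400 * 2.1000)
= 118 * 1.3418
= 158.3305

158.3305


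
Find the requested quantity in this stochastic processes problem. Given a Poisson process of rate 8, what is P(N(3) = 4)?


P(N(t)=k) = (lambda*t)^k * exp(-lambda*t) / k!
lambda*t = 24
= 24^4 * exp(-24) / 4!
= 331776 * 3.7751e-11 / 24
= 5.2187e-07

5.2187e-07


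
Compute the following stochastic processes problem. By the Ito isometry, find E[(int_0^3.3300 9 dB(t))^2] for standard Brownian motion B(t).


By Ito isometry: E[(int f dB)^2] = int f^2 dt
= 9^2 * 3.3300
= 81 * 3.3300 = 269.7300

269.7300


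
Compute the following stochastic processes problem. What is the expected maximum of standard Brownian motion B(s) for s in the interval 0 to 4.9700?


E(max B(s)) = sqrt(2t/pi)
= sqrt(2*4.9700/pi)
= sqrt(3.1640)
= 1.7788

1.7788


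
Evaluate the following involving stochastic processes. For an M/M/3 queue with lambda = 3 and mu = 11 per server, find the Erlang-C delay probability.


a = lambda/mu = 0.2727
rho = a/c = 0.0909
Erlang-C formula applied:
C(c,a) = 0.0028

0.0028


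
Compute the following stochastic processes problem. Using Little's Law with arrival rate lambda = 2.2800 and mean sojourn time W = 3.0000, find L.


Little's Law: L = lambda * W
= 2.2800 * 3.0000
= 6.8400

6.8400


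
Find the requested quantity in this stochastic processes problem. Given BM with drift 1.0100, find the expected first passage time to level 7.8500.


Expected first passage time = a/mu
= 7.8500/1.0100
= 7.7723

7.7723


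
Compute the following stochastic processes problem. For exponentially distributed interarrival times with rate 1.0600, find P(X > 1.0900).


P(X > t) = exp(-lambda * t)
= exp(-1.0600 * 1.0900)
= exp(-1.1554) = 0.3149

0.3149


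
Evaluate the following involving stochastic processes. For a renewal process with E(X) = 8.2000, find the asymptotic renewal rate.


Long-run renewal rate = 1/E(X)
= 1/8.2000
= 0.1220

0.1220


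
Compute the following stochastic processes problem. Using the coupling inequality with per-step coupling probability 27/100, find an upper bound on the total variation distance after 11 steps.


TV distance bound <= (1-delta)^n
= (1 - 0.2700)^11
= 0.7300^11
= 0.0314

0.0314


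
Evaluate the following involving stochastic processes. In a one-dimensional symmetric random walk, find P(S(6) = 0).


P(S(6) = 0) = C(6,3) / 4^3
= 20 / 64
= 0.3125

0.3125


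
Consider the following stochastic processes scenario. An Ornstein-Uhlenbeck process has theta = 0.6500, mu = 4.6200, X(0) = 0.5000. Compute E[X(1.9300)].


E[X(t)] = mu + (X(0) - mu)*exp(-theta*t)
= 4.6200 + (0.5000 - 4.6200)*exp(-0.6500*1.9300)
= 4.6200 + -4.1200 * 0.2852
= 3.4449

3.4449


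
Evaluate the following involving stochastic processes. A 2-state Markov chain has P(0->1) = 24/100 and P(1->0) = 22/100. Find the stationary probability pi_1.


Stationary distribution: pi_0 = p10/(p01+p10), pi_1 = p01/(p01+p10)
p01 = 0.2400, p10 = 0.2200
pi_1 = 0.5217

0.5217


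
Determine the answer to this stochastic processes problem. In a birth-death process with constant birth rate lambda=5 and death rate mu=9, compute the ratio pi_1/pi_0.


For birth-death process, pi_n/pi_0 = (lambda/mu)^n
= (5/9)^1
= 0.5556

0.5556


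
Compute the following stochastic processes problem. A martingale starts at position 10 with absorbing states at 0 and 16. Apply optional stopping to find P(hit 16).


By optional stopping theorem: E(M at tau) = M(0) = 10
P(hit 16)*16 + P(hit 0)*0 = 10
P(hit 16) = (10 - 0)/(16 - 0) = 5/8 = 0.6250

0.6250


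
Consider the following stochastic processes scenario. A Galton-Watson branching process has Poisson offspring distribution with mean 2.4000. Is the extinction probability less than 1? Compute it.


Since mu = 2.4000 > 1, extinction prob q < 1.
Solve s = exp(mu*(s-1)) iteratively.
q = 0.1214

0.1214


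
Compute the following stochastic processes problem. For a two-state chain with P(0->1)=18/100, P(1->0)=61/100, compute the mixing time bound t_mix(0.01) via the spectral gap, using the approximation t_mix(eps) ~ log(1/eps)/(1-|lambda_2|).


lambda_2 = |1 - p01 - p10| = |1 - 0.1800 - 0.6100| = 0.2100
t_mix ~ log(1/eps)/(1 - |lambda_2|)
= log(100)/(1 - 0.2100) = 4.6052/0.7900
= 5.8293

5.8293


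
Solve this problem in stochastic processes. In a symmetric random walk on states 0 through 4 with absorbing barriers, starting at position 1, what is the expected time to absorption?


For symmetric RW on 0,...,N with absorbing barriers, E(i) = i*(N-i)
E(1) = 1 * 3 = 3

3


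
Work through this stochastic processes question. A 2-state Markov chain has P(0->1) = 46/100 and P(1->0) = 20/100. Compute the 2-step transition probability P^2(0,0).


Computing P^2 by matrix multiplication.
P = [[0.5400, 0.4600], [0.2000, 0.8000]]
After raising P to the power 2:
P^2(0,0) = 0.3836

0.3836


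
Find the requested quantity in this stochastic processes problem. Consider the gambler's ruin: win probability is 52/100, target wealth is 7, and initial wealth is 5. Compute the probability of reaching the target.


Gambler's ruin formula:
r = q/p = 0.4800/0.5200 = 0.9231
P(win) = (1 - r^i)/(1 - r^N)
= (1 - 0.9231^5)/(1 - 0.9231^7)
= 0.7689

0.7689


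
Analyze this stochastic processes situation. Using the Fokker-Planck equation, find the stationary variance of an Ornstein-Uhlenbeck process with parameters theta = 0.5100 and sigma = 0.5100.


Stationary variance = sigma^2 / (2*theta)
= 0.5100^2 / (2*0.5100)
= 0.2601 / 1.0200
= 0.2550

0.2550


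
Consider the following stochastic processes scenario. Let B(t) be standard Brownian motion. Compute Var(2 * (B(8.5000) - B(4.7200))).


Var(alpha*(B(t)-B(s))) = alpha^2 * (t-s)
= 2^2 * (8.5000 - 4.7200)
= 4 * 3.7800
= 15.1200

15.1200


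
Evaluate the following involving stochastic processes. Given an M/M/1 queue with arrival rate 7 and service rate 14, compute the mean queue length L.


rho = 7/14 = 0.5000
L = rho/(1-rho)
= 0.5000/0.5000
= 1.0000

1.0000


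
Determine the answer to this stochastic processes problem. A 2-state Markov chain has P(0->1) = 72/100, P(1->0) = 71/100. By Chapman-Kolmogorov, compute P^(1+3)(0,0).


P^4 = P^1 * P^3
Computing via matrix multiplication of the transition matrix.
Entry (0,0) of P^4 = 0.5137

0.5137


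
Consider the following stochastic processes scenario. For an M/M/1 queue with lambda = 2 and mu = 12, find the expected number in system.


rho = 2/12 = 0.1667
L = rho/(1-rho)
= 0.1667/0.8333
= 0.2000

0.2000


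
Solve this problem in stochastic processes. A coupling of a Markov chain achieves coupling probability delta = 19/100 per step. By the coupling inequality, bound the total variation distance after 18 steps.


TV distance bound <= (1-delta)^n
= (1 - 0.1900)^18
= 0.8100^18
= 0.0225

0.0225


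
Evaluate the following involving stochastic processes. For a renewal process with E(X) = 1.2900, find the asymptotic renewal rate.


Long-run renewal rate = 1/E(X)
= 1/1.2900
= 0.7752

0.7752


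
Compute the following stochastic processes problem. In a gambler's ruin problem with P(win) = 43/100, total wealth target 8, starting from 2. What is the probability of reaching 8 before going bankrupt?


Gambler's ruin formula:
r = q/p = 0.5700/0.4300 = 1.3256
P(win) = (1 - r^i)/(1 - r^N)
= (1 - 1.3256^2)/(1 - 1.3256^8)
= 0.0887

0.0887


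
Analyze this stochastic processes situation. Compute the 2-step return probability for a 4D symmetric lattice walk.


P(return in 2 steps) = P(reverse first step) = 1/(2d)
= 1/8
= 0.1250

0.1250


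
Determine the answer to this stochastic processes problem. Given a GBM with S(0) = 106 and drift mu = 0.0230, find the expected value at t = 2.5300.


E[S(t)] = S(0) * exp(mu * t)
= 106 * exp(0.0230 * 2.5300)
= 106 * 1.0599
= 112.3511

112.3511


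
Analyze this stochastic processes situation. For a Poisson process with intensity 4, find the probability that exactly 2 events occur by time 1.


P(N(t)=k) = (lambda*t)^k * exp(-lambda*t) / k!
lambda*t = 4
= 4^2 * exp(-4) / 2!
= 16 * 0.0183 / 2
= 0.1465

0.1465


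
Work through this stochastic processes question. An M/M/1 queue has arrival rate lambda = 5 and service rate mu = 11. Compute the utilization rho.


rho = lambda/mu
= 5/11
= 0.4545

0.4545


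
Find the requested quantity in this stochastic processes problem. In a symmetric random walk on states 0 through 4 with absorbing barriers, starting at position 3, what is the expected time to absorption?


For symmetric RW on 0,...,N with absorbing barriers, E(i) = i*(N-i)
E(3) = 3 * 1 = 3

3


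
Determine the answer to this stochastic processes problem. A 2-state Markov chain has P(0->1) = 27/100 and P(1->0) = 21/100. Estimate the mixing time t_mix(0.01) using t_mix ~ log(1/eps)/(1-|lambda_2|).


lambda_2 = |1 - p01 - p10| = |1 - 0.2700 - 0.2100| = 0.5200
t_mix ~ log(1/eps)/(1 - |lambda_2|)
= log(100)/(1 - 0.5200) = 4.6052/0.4800
= 9.5941

9.5941


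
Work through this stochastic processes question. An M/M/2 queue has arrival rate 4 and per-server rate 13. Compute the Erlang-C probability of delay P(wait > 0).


a = lambda/mu = 0.3077
rho = a/c = 0.1538
Erlang-C formula applied:
C(c,a) = 0.0410

0.0410


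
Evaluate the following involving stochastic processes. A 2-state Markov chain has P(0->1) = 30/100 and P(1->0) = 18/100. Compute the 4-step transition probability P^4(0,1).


Computing P^4 by matrix multiplication.
P = [[0.7000, 0.3000], [0.1800, 0.8200]]
After raising P to the power 4:
P^4(0,1) = 0.5793

0.5793


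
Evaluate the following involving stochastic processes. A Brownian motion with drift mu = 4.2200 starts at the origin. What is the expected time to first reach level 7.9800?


Expected first passage time = a/mu
= 7.9800/4.2200
= 1.8910

1.8910


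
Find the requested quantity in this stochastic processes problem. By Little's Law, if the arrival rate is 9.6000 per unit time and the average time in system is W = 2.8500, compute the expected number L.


Little's Law: L = lambda * W
= 9.6000 * 2.8500
= 27.3600

27.3600


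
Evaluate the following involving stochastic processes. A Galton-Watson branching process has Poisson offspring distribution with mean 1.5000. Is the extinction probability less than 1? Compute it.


Since mu = 1.5000 > 1, extinction prob q < 1.
Solve s = exp(mu*(s-1)) iteratively.
q = 0.4172

0.4172


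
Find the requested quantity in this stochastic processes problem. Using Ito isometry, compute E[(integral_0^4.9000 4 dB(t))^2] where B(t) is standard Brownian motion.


By Ito isometry: E[(int f dB)^2] = int f^2 dt
= 4^2 * 4.9000
= 16 * 4.9000 = 78.4000

78.4000


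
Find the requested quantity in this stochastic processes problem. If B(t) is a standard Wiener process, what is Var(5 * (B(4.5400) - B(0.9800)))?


Var(alpha*(B(t)-B(s))) = alpha^2 * (t-s)
= 5^2 * (4.5400 - 0.9800)
= 25 * 3.5600
= 89.0000

89.0000


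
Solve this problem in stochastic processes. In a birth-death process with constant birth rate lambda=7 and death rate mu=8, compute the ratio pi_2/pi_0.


For birth-death process, pi_n/pi_0 = (lambda/mu)^n
= (7/8)^2
= 0.7656

0.7656


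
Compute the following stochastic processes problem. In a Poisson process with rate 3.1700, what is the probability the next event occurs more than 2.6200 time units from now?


P(X > t) = exp(-lambda * t)
= exp(-3.1700 * 2.6200)
= exp(-8.3054) = 2.4718e-04

2.4718e-04


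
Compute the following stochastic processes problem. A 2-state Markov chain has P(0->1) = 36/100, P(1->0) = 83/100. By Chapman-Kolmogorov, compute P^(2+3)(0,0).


P^5 = P^2 * P^3
Computing via matrix multiplication of the transition matrix.
Entry (0,0) of P^5 = 0.6974

0.6974


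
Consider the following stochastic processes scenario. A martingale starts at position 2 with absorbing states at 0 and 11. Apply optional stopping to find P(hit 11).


By optional stopping theorem: E(M at tau) = M(0) = 2
P(hit 11)*11 + P(hit 0)*0 = 2
P(hit 11) = (2 - 0)/(11 - 0) = 2/11 = 0.1818

0.1818


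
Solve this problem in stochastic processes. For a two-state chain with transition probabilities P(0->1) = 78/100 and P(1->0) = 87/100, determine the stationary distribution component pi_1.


Stationary distribution: pi_0 = p10/(p01+p10), pi_1 = p01/(p01+p10)
p01 = 0.7800, p10 = 0.8700
pi_1 = 0.4727

0.4727


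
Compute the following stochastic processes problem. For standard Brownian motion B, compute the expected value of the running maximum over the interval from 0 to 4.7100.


E(max B(s)) = sqrt(2t/pi)
= sqrt(2*4.7100/pi)
= sqrt(2.9985)
= 1.7316

1.7316


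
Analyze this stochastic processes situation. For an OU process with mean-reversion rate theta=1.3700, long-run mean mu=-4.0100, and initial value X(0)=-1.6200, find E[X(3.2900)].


E[X(t)] = mu + (X(0) - mu)*exp(-theta*t)
= -4.0100 + (-1.6200 - -4.0100)*exp(-1.3700*3.2900)
= -4.0100 + 2.3900 * 0.0110
= -3.9836

-3.9836


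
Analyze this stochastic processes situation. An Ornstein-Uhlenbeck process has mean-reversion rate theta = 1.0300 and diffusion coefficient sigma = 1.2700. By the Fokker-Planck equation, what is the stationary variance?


Stationary variance = sigma^2 / (2*theta)
= 1.2700^2 / (2*1.0300)
= 1.6129 / 2.0600
= 0.7830

0.7830


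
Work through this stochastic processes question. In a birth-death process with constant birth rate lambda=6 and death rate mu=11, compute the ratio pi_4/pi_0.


For birth-death process, pi_n/pi_0 = (lambda/mu)^n
= (6/11)^4
= 0.0885

0.0885


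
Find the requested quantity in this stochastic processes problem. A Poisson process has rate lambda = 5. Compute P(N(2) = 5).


P(N(t)=k) = (lambda*t)^k * exp(-lambda*t) / k!
lambda*t = 10
= 10^5 * exp(-10) / 5!
= 100000 * 4.5400e-05 / 120
= 0.0378

0.0378


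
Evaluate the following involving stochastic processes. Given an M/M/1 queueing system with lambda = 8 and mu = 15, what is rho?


rho = lambda/mu
= 8/15
= 0.5333

0.5333


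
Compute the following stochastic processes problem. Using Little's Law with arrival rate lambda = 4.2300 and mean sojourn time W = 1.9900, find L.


Little's Law: L = lambda * W
= 4.2300 * 1.9900
= 8.4177

8.4177


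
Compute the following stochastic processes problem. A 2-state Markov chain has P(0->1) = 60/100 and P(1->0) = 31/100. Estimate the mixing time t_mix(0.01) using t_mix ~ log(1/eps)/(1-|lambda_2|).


lambda_2 = |1 - p01 - p10| = |1 - 0.6000 - 0.3100| = 0.0900
t_mix ~ log(1/eps)/(1 - |lambda_2|)
= log(100)/(1 - 0.0900) = 4.6052/0.9100
= 5.0606

5.0606


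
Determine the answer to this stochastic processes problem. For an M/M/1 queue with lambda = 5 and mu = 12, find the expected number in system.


rho = 5/12 = 0.4167
L = rho/(1-rho)
= 0.4167/0.5833
= 0.7143

0.7143


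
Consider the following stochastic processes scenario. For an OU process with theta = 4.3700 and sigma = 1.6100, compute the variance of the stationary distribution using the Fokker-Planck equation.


Stationary variance = sigma^2 / (2*theta)
= 1.6100^2 / (2*4.3700)
= 2.5921 / 8.7400
= 0.2966

0.2966


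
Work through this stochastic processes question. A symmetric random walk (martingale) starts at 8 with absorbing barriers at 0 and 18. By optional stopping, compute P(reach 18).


By optional stopping theorem: E(M at tau) = M(0) = 8
P(hit 18)*18 + P(hit 0)*0 = 8
P(hit 18) = (8 - 0)/(18 - 0) = 4/9 = 0.4444

0.4444


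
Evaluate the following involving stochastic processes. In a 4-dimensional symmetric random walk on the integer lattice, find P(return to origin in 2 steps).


P(return in 2 steps) = P(reverse first step) = 1/(2d)
= 1/8
= 0.1250

0.1250


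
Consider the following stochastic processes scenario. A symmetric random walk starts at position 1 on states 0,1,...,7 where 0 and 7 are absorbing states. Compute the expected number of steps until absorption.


For symmetric RW on 0,...,N with absorbing barriers, E(i) = i*(N-i)
E(1) = 1 * 6 = 6

6


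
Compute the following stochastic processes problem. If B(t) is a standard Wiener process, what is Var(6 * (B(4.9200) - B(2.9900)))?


Var(alpha*(B(t)-B(s))) = alpha^2 * (t-s)
= 6^2 * (4.9200 - 2.9900)
= 36 * 1.9300
= 69.4800

69.4800


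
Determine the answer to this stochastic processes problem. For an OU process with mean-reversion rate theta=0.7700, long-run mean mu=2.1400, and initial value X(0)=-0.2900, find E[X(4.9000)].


E[X(t)] = mu + (X(0) - mu)*exp(-theta*t)
= 2.1400 + (-0.2900 - 2.1400)*exp(-0.7700*4.9000)
= 2.1400 + -2.4300 * 0.0230
= 2.0842

2.0842


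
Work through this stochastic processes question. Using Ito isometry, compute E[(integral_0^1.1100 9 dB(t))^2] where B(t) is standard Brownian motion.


By Ito isometry: E[(int f dB)^2] = int f^2 dt
= 9^2 * 1.1100
= 81 * 1.1100 = 89.9100

89.9100


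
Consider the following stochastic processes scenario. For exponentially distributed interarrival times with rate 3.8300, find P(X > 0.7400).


P(X > t) = exp(-lambda * t)
= exp(-3.8300 * 0.7400)
= exp(-2.8342) = 0.0588

0.0588


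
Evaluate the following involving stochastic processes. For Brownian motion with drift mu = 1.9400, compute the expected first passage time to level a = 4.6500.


Expected first passage time = a/mu
= 4.6500/1.9400
= 2.3969

2.3969


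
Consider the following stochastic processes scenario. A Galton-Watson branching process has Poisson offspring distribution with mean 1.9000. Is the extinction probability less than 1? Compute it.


Since mu = 1.9000 > 1, extinction prob q < 1.
Solve s = exp(mu*(s-1)) iteratively.
q = 0.2328

0.2328


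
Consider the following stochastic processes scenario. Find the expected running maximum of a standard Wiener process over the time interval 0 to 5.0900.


E(max B(s)) = sqrt(2t/pi)
= sqrt(2*5.0900/pi)
= sqrt(3.2404)
= 1.8001

1.8001


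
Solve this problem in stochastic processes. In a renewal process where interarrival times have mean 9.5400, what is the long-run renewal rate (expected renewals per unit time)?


Long-run renewal rate = 1/E(X)
= 1/9.5400
= 0.1048

0.1048


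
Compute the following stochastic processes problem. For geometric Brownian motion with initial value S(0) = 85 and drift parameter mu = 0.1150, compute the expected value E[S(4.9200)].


E[S(t)] = S(0) * exp(mu * t)
= 85 * exp(0.1150 * 4.9200)
= 85 * 1.7609
= 149.6728

149.6728


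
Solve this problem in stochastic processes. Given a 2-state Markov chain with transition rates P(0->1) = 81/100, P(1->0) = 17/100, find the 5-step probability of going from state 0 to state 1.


Computing P^5 by matrix multiplication.
P = [[0.1900, 0.8100], [0.1700, 0.8300]]
After raising P to the power 5:
P^5(0,1) = 0.8265

0.8265


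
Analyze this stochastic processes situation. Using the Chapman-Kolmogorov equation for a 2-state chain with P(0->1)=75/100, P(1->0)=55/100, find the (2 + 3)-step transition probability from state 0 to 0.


P^5 = P^2 * P^3
Computing via matrix multiplication of the transition matrix.
Entry (0,0) of P^5 = 0.4217

0.4217


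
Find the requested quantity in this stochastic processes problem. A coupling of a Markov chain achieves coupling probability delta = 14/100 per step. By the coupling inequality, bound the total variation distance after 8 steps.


TV distance bound <= (1-delta)^n
= (1 - 0.1400)^8
= 0.8600^8
= 0.2992

0.2992
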